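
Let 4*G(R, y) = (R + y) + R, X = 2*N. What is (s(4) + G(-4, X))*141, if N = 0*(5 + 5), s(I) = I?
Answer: 282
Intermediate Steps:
N = 0 (N = 0*10 = 0)
X = 0 (X = 2*0 = 0)
G(R, y) = R/2 + y/4 (G(R, y) = ((R + y) + R)/4 = (y + 2*R)/4 = R/2 + y/4)
(s(4) + G(-4, X))*141 = (4 + ((½)*(-4) + (¼)*0))*141 = (4 + (-2 + 0))*141 = (4 - 2)*141 = 2*141 = 282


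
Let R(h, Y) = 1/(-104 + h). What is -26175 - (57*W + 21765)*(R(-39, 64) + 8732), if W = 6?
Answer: -27608201250/143 ≈ -1.9306e+8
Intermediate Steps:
-26175 - (57*W + 21765)*(R(-39, 64) + 8732) = -26175 - (57*6 + 21765)*(1/(-104 - 39) + 8732) = -26175 - (342 + 21765)*(1/(-143) + 8732) = -26175 - 22107*(-1/143 + 8732) = -26175 - 22107*1248675/143 = -26175 - 1*27604458225/143 = -26175 - 27604458225/143 = -27608201250/143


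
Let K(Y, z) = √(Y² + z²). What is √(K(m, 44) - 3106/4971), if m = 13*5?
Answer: √(-15439926 + 24710841*√6161)/4971 ≈ 8.8242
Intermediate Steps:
m = 65
√(K(m, 44) - 3106/4971) = √(√(65² + 44²) - 3106/4971) = √(√(4225 + 1936) - 3106*1/4971) = √(√6161 - 3106/4971) = √(-3106/4971 + √6161)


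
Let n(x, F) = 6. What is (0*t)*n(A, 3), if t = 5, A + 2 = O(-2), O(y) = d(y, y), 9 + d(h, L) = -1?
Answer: 0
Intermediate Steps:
d(h, L) = -10 (d(h, L) = -9 - 1 = -10)
O(y) = -10
A = -12 (A = -2 - 10 = -12)
(0*t)*n(A, 3) = (0*5)*6 = 0*6 = 0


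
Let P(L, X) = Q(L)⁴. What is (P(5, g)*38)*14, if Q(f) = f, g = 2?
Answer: 332500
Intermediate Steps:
P(L, X) = L⁴
(P(5, g)*38)*14 = (5⁴*38)*14 = (625*38)*14 = 23750*14 = 332500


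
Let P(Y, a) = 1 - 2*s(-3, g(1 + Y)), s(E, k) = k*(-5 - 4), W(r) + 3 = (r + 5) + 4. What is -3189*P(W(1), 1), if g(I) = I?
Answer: -462405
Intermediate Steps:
W(r) = 6 + r (W(r) = -3 + ((r + 5) + 4) = -3 + ((5 + r) + 4) = -3 + (9 + r) = 6 + r)
s(E, k) = -9*k (s(E, k) = k*(-9) = -9*k)
P(Y, a) = 19 + 18*Y (P(Y, a) = 1 - (-18)*(1 + Y) = 1 - 2*(-9 - 9*Y) = 1 + (18 + 18*Y) = 19 + 18*Y)
-3189*P(W(1), 1) = -3189*(19 + 18*(6 + 1)) = -3189*(19 + 18*7) = -3189*(19 + 126) = -3189*145 = -462405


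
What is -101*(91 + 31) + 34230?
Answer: 21908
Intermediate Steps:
-101*(91 + 31) + 34230 = -101*122 + 34230 = -12322 + 34230 = 21908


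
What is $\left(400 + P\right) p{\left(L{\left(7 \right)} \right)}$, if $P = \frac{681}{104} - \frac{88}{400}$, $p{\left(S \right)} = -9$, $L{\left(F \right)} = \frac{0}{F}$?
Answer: $- \frac{9508077}{2600} \approx -3657.0$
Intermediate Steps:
$L{\left(F \right)} = 0$
$P = \frac{16453}{2600}$ ($P = 681 \cdot \frac{1}{104} - \frac{11}{50} = \frac{681}{104} - \frac{11}{50} = \frac{16453}{2600} \approx 6.3281$)
$\left(400 + P\right) p{\left(L{\left(7 \right)} \right)} = \left(400 + \frac{16453}{2600}\right) \left(-9\right) = \frac{1056453}{2600} \left(-9\right) = - \frac{9508077}{2600}$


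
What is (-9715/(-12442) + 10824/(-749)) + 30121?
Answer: 280571950345/9319058 ≈ 30107.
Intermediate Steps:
(-9715/(-12442) + 10824/(-749)) + 30121 = (-9715*(-1/12442) + 10824*(-1/749)) + 30121 = (9715/12442 - 10824/749) + 30121 = -127395673/9319058 + 30121 = 280571950345/9319058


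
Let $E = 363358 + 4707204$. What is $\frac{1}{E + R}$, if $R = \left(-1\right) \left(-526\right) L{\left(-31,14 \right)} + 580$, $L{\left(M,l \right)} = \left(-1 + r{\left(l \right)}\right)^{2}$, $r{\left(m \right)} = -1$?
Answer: $\frac{1}{5073246} \approx 1.9711 \cdot 10^{-7}$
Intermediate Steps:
$L{\left(M,l \right)} = 4$ ($L{\left(M,l \right)} = \left(-1 - 1\right)^{2} = \left(-2\right)^{2} = 4$)
$E = 5070562$
$R = 2684$ ($R = \left(-1\right) \left(-526\right) 4 + 580 = 526 \cdot 4 + 580 = 2104 + 580 = 2684$)
$\frac{1}{E + R} = \frac{1}{5070562 + 2684} = \frac{1}{5073246}$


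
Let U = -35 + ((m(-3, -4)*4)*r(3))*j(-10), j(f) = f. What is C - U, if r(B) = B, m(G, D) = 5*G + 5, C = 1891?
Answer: 726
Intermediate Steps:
m(G, D) = 5 + 5*G
U = 1165 (U = -35 + (((5 + 5*(-3))*4)*3)*(-10) = -35 + (((5 - 15)*4)*3)*(-10) = -35 + (-10*4*3)*(-10) = -35 - 40*3*(-10) = -35 - 120*(-10) = -35 + 1200 = 1165)
C - U = 1891 - 1*1165 = 1891 - 1165 = 726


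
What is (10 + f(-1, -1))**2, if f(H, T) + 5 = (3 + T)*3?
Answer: 121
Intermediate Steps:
f(H, T) = 4 + 3*T (f(H, T) = -5 + (3 + T)*3 = -5 + (9 + 3*T) = 4 + 3*T)
(10 + f(-1, -1))**2 = (10 + (4 + 3*(-1)))**2 = (10 + (4 - 3))**2 = (10 + 1)**2 = 11**2 = 121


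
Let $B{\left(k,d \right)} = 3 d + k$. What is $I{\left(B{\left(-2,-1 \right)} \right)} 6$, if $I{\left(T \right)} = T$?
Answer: $-30$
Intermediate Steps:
$B{\left(k,d \right)} = k + 3 d$
$I{\left(B{\left(-2,-1 \right)} \right)} 6 = \left(-2 + 3 \left(-1\right)\right) 6 = \left(-2 - 3\right) 6 = \left(-5\right) 6 = -30$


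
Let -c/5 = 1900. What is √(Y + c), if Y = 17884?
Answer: 8*√131 ≈ 91.564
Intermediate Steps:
c = -9500 (c = -5*1900 = -9500)
√(Y + c) = √(17884 - 9500) = √8384 = 8*√131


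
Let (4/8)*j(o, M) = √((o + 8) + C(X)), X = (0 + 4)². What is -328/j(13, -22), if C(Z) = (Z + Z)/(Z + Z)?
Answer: -82*√22/11 ≈ -34.965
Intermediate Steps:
X = 16 (X = 4² = 16)
C(Z) = 1 (C(Z) = (2*Z)/((2*Z)) = (2*Z)*(1/(2*Z)) = 1)
j(o, M) = 2*√(9 + o) (j(o, M) = 2*√((o + 8) + 1) = 2*√((8 + o) + 1) = 2*√(9 + o))
-328/j(13, -22) = -328*1/(2*√(9 + 13)) = -328*√22/44 = -82*√22/11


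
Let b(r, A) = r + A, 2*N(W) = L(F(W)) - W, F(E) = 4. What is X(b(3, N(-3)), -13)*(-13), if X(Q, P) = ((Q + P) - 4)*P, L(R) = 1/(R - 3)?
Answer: -2028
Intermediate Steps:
L(R) = 1/(-3 + R)
N(W) = ½ - W/2 (N(W) = (1/(-3 + 4) - W)/2 = (1/1 - W)/2 = (1 - W)/2 = ½ - W/2)
b(r, A) = A + r
X(Q, P) = P*(-4 + P + Q) (X(Q, P) = ((P + Q) - 4)*P = (-4 + P + Q)*P = P*(-4 + P + Q))
X(b(3, N(-3)), -13)*(-13) = -13*(-4 - 13 + ((½ - ½*(-3)) + 3))*(-13) = -13*(-4 - 13 + ((½ + 3/2) + 3))*(-13) = -13*(-4 - 13 + (2 + 3))*(-13) = -13*(-4 - 13 + 5)*(-13) = -13*(-12)*(-13) = 156*(-13) = -2028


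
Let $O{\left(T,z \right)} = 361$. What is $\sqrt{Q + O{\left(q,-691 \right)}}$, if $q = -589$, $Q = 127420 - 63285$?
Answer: $4 \sqrt{4031} \approx 253.96$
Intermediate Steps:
$Q = 64135$
$\sqrt{Q + O{\left(q,-691 \right)}} = \sqrt{64135 + 361} = \sqrt{64496} = 4 \sqrt{4031}$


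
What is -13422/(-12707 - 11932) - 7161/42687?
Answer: 1421165/3769767 ≈ 0.37699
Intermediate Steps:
-13422/(-12707 - 11932) - 7161/42687 = -13422/(-24639) - 7161*1/42687 = -13422*(-1/24639) - 77/459 = 4474/8213 - 77/459 = 1421165/3769767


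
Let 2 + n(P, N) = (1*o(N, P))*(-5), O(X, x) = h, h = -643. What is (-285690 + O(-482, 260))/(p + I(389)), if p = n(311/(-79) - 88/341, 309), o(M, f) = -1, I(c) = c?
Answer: -286333/392 ≈ -730.44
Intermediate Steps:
O(X, x) = -643
n(P, N) = 3 (n(P, N) = -2 + (1*(-1))*(-5) = -2 - 1*(-5) = -2 + 5 = 3)
p = 3
(-285690 + O(-482, 260))/(p + I(389)) = (-285690 - 643)/(3 + 389) = -286333/392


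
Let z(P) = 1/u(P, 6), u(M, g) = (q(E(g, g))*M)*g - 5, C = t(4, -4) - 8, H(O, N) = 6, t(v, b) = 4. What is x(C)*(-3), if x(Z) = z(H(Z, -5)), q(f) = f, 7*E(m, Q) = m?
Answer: -21/181 ≈ -0.11602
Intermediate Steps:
E(m, Q) = m/7
C = -4 (C = 4 - 8 = -4)
u(M, g) = -5 + M*g²/7 (u(M, g) = ((g/7)*M)*g - 5 = (M*g/7)*g - 5 = M*g²/7 - 5 = -5 + M*g²/7)
z(P) = 1/(-5 + 36*P/7) (z(P) = 1/(-5 + (⅐)*P*6²) = 1/(-5 + (⅐)*P*36) = 1/(-5 + 36*P/7))
x(Z) = 7/181 (x(Z) = 7/(-35 + 36*6) = 7/(-35 + 216) = 7/181)
x(C)*(-3) = (7/181)*(-3) = -21/181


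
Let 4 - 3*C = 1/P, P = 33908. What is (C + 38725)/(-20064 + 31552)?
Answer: 3939397531/1168605312 ≈ 3.3710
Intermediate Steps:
C = 135631/101724 (C = 4/3 - ⅓/33908 = 4/3 - ⅓*1/33908 = 4/3 - 1/101724 = 135631/101724 ≈ 1.3333)
(C + 38725)/(-20064 + 31552) = (135631/101724 + 38725)/(-20064 + 31552) = (3939397531/101724)/11488 = (3939397531/101724)*(1/11488) = 3939397531/1168605312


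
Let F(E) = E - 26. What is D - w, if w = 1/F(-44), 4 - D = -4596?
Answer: 322001/70 ≈ 4600.0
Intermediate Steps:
D = 4600 (D = 4 - 1*(-4596) = 4 + 4596 = 4600)
F(E) = -26 + E
w = -1/70 (w = 1/(-26 - 44) = 1/(-70) = -1/70 ≈ -0.014286)
D - w = 4600 - 1*(-1/70) = 4600 + 1/70 = 322001/70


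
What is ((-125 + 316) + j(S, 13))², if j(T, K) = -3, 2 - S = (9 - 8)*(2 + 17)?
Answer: 35344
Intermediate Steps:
S = -17 (S = 2 - (9 - 8)*(2 + 17) = 2 - 19 = -17)
((-125 + 316) + j(S, 13))² = ((-125 + 316) - 3)² = (191 - 3)² = 188² = 35344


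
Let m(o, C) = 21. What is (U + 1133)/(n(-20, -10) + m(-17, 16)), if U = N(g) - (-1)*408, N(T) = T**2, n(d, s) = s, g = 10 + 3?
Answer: 1710/11 ≈ 155.45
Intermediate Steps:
g = 13
U = 577 (U = 13**2 - (-1)*408 = 169 - 1*(-408) = 169 + 408 = 577)
(U + 1133)/(n(-20, -10) + m(-17, 16)) = (577 + 1133)/(-10 + 21) = 1710/11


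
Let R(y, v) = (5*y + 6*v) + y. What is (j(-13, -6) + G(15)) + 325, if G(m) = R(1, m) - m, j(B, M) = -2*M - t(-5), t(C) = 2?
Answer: 416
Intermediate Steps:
R(y, v) = 6*v + 6*y
j(B, M) = -2 - 2*M (j(B, M) = -2*M - 1*2 = -2*M - 2 = -2 - 2*M)
G(m) = 6 + 5*m (G(m) = (6*m + 6*1) - m = (6*m + 6) - m = (6 + 6*m) - m = 6 + 5*m)
(j(-13, -6) + G(15)) + 325 = ((-2 - 2*(-6)) + (6 + 5*15)) + 325 = ((-2 + 12) + (6 + 75)) + 325 = (10 + 81) + 325 = 91 + 325 = 416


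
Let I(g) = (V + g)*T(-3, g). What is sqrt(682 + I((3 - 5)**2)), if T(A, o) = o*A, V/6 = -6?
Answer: sqrt(1066) ≈ 32.650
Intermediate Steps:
V = -36 (V = 6*(-6) = -36)
T(A, o) = A*o
I(g) = -3*g*(-36 + g) (I(g) = (-36 + g)*(-3*g) = -3*g*(-36 + g))
sqrt(682 + I((3 - 5)**2)) = sqrt(682 + 3*(3 - 5)**2*(36 - (3 - 5)**2)) = sqrt(682 + 3*(-2)**2*(36 - 1*(-2)**2)) = sqrt(682 + 3*4*(36 - 1*4)) = sqrt(682 + 3*4*(36 - 4)) = sqrt(682 + 3*4*32) = sqrt(682 + 384) = sqrt(1066)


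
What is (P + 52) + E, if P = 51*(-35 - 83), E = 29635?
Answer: 23669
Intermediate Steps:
P = -6018 (P = 51*(-118) = -6018)
(P + 52) + E = (-6018 + 52) + 29635 = -5966 + 29635 = 23669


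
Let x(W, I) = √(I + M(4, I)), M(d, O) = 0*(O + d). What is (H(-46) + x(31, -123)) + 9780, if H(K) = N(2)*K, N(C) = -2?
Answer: 9872 + I*√123 ≈ 9872.0 + 11.091*I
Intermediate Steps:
M(d, O) = 0
x(W, I) = √I (x(W, I) = √(I + 0) = √I)
H(K) = -2*K
(H(-46) + x(31, -123)) + 9780 = (-2*(-46) + √(-123)) + 9780 = (92 + I*√123) + 9780 = 9872 + I*√123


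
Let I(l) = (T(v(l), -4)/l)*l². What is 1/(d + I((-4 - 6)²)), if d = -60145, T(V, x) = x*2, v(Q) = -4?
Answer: -1/60945 ≈ -1.6408e-5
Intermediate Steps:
T(V, x) = 2*x
I(l) = -8*l (I(l) = ((2*(-4))/l)*l² = (-8/l)*l² = -8*l)
1/(d + I((-4 - 6)²)) = 1/(-60145 - 8*(-4 - 6)²) = 1/(-60145 - 8*(-10)²) = 1/(-60145 - 8*100) = 1/(-60145 - 800) = 1/(-60945) = -1/60945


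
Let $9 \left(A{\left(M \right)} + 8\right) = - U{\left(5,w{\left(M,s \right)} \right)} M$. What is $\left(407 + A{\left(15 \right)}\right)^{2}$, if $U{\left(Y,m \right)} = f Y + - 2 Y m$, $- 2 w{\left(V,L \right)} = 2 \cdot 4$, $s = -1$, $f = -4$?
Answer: $\frac{1203409}{9} \approx 1.3371 \cdot 10^{5}$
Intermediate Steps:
$w{\left(V,L \right)} = -4$ ($w{\left(V,L \right)} = - \frac{2 \cdot 4}{2} = \left(- \frac{1}{2}\right) 8 = -4$)
$U{\left(Y,m \right)} = - 4 Y - 2 Y m$ ($U{\left(Y,m \right)} = - 4 Y + - 2 Y m = - 4 Y - 2 Y m$)
$A{\left(M \right)} = -8 - \frac{20 M}{9}$ ($A{\left(M \right)} = -8 + \frac{- \left(-2\right) 5 \left(2 - 4\right) M}{9} = -8 + \frac{- \left(-2\right) 5 \left(-2\right) M}{9} = -8 + \frac{\left(-1\right) 20 M}{9} = -8 + \frac{\left(-20\right) M}{9} = -8 - \frac{20 M}{9}$)
$\left(407 + A{\left(15 \right)}\right)^{2} = \left(407 - \frac{124}{3}\right)^{2} = \left(\frac{1097}{3}\right)^{2} = \frac{1203409}{9}$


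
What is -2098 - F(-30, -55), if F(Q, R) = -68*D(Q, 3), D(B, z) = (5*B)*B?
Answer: 303902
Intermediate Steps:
D(B, z) = 5*B**2
F(Q, R) = -340*Q**2
-2098 - F(-30, -55) = -2098 - (-340)*(-30)**2 = -2098 - (-340)*900 = -2098 - 1*(-306000) = -2098 + 306000 = 303902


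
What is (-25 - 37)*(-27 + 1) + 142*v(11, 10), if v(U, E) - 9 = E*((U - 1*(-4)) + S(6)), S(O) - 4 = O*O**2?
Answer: 336590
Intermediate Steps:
S(O) = 4 + O**3 (S(O) = 4 + O*O**2 = 4 + O**3)
v(U, E) = 9 + E*(224 + U) (v(U, E) = 9 + E*((U - 1*(-4)) + (4 + 6**3)) = 9 + E*((U + 4) + (4 + 216)) = 9 + E*((4 + U) + 220) = 9 + E*(224 + U))
(-25 - 37)*(-27 + 1) + 142*v(11, 10) = (-25 - 37)*(-27 + 1) + 142*(9 + 224*10 + 10*11) = -62*(-26) + 142*(9 + 2240 + 110) = 1612 + 142*2359 = 1612 + 334978 = 336590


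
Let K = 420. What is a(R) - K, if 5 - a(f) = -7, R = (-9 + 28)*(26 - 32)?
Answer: -408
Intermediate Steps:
R = -114 (R = 19*(-6) = -114)
a(f) = 12 (a(f) = 5 - 1*(-7) = 5 + 7 = 12)
a(R) - K = 12 - 1*420 = 12 - 420 = -408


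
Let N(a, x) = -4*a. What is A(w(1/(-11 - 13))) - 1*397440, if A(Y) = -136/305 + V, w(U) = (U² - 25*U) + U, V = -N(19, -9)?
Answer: -121196156/305 ≈ -3.9736e+5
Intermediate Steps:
V = 76 (V = -(-4)*19 = -1*(-76) = 76)
w(U) = U² - 24*U
A(Y) = 23044/305 (A(Y) = -136/305 + 76 = 23044/305)
A(w(1/(-11 - 13))) - 1*397440 = 23044/305 - 1*397440 = 23044/305 - 397440 = -121196156/305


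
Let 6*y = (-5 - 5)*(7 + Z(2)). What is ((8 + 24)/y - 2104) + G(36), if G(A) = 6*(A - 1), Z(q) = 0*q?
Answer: -66386/35 ≈ -1896.7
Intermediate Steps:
Z(q) = 0
G(A) = -6 + 6*A (G(A) = 6*(-1 + A) = -6 + 6*A)
y = -35/3 (y = ((-5 - 5)*(7 + 0))/6 = (-10*7)/6 = (⅙)*(-70) = -35/3 ≈ -11.667)
((8 + 24)/y - 2104) + G(36) = ((8 + 24)/(-35/3) - 2104) + (-6 + 6*36) = (-3/35*32 - 2104) + (-6 + 216) = (-96/35 - 2104) + 210 = -73736/35 + 210 = -66386/35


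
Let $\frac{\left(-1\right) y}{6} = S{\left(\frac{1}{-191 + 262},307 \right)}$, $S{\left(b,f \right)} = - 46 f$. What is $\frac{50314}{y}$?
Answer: $\frac{25157}{42366} \approx 0.5938$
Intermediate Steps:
$y = 84732$ ($y = - 6 \left(\left(-46\right) 307\right) = \left(-6\right) \left(-14122\right) = 84732$)
$\frac{50314}{y} = \frac{50314}{84732} = 50314 \cdot \frac{1}{84732} = \frac{25157}{42366}$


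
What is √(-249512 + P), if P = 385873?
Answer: √136361 ≈ 369.27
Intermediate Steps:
√(-249512 + P) = √(-249512 + 385873) = √136361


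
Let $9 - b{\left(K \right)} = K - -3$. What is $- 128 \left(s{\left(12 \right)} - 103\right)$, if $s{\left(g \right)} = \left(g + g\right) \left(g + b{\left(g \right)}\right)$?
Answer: $-5248$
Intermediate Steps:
$b{\left(K \right)} = 6 - K$ ($b{\left(K \right)} = 9 - \left(K - -3\right) = 9 - \left(K + 3\right) = 9 - \left(3 + K\right) = 6 - K$)
$s{\left(g \right)} = 12 g$ ($s{\left(g \right)} = \left(g + g\right) \left(g - \left(-6 + g\right)\right) = 2 g 6 = 12 g$)
$- 128 \left(s{\left(12 \right)} - 103\right) = - 128 \left(12 \cdot 12 - 103\right) = - 128 \left(144 - 103\right) = \left(-128\right) 41 = -5248$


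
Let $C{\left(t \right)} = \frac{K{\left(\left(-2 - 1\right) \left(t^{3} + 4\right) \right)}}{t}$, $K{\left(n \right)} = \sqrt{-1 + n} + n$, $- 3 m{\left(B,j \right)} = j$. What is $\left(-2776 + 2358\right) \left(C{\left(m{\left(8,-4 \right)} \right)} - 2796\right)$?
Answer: $\frac{3524158}{3} - \frac{209 i \sqrt{181}}{2} \approx 1.1747 \cdot 10^{6} - 1405.9 i$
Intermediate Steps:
$m{\left(B,j \right)} = - \frac{j}{3}$
$K{\left(n \right)} = n + \sqrt{-1 + n}$
$C{\left(t \right)} = \frac{-12 + \sqrt{-13 - 3 t^{3}} - 3 t^{3}}{t}$ ($C{\left(t \right)} = \frac{\left(-2 - 1\right) \left(t^{3} + 4\right) + \sqrt{-1 + \left(-2 - 1\right) \left(t^{3} + 4\right)}}{t} = \frac{- 3 \left(4 + t^{3}\right) + \sqrt{-1 - 3 \left(4 + t^{3}\right)}}{t} = \frac{\left(-12 - 3 t^{3}\right) + \sqrt{-1 - \left(12 + 3 t^{3}\right)}}{t} = \frac{\left(-12 - 3 t^{3}\right) + \sqrt{-13 - 3 t^{3}}}{t} = \frac{-12 + \sqrt{-13 - 3 t^{3}} - 3 t^{3}}{t}$)
$\left(-2776 + 2358\right) \left(C{\left(m{\left(8,-4 \right)} \right)} - 2796\right) = \left(-2776 + 2358\right) \left(\frac{-12 + \sqrt{-13 - 3 \left(\left(- \frac{1}{3}\right) \left(-4\right)\right)^{3}} - 3 \left(\left(- \frac{1}{3}\right) \left(-4\right)\right)^{3}}{\left(- \frac{1}{3}\right) \left(-4\right)} - 2796\right) = - 418 \left(\frac{-12 + \sqrt{-13 - 3 \left(\frac{4}{3}\right)^{3}} - 3 \left(\frac{4}{3}\right)^{3}}{\frac{4}{3}} - 2796\right) = - 418 \left(\frac{3 \left(-12 + \sqrt{-13 - \frac{64}{9}} - \frac{64}{9}\right)}{4} - 2796\right) = - 418 \left(\frac{3 \left(-12 + \sqrt{- \frac{181}{9}} - \frac{64}{9}\right)}{4} - 2796\right) = - 418 \left(\frac{3 \left(-12 + \frac{i \sqrt{181}}{3} - \frac{64}{9}\right)}{4} - 2796\right) = - 418 \left(\frac{3 \left(- \frac{172}{9} + \frac{i \sqrt{181}}{3}\right)}{4} - 2796\right) = - 418 \left(\left(- \frac{43}{3} + \frac{i \sqrt{181}}{4}\right) - 2796\right) = - 418 \left(- \frac{8431}{3} + \frac{i \sqrt{181}}{4}\right) = \frac{3524158}{3} - \frac{209 i \sqrt{181}}{2}$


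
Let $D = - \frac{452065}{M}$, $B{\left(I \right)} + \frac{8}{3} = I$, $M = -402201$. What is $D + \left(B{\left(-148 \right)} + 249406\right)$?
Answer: $\frac{4358747669}{17487} \approx 2.4926 \cdot 10^{5}$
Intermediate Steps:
$B{\left(I \right)} = - \frac{8}{3} + I$
$D = \frac{19655}{17487}$ ($D = - \frac{452065}{-402201} = \left(-452065\right) \left(- \frac{1}{402201}\right) = \frac{19655}{17487} \approx 1.124$)
$D + \left(B{\left(-148 \right)} + 249406\right) = \frac{19655}{17487} + \left(\left(- \frac{8}{3} - 148\right) + 249406\right) = \frac{19655}{17487} + \left(- \frac{452}{3} + 249406\right) = \frac{19655}{17487} + \frac{747766}{3} = \frac{4358747669}{17487}$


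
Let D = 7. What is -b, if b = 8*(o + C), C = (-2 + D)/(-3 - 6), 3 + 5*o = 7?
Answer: -88/45 ≈ -1.9556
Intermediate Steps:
o = ⅘ (o = -⅗ + (⅕)*7 = -⅗ + 7/5 = ⅘ ≈ 0.80000)
C = -5/9 (C = (-2 + 7)/(-3 - 6) = 5/(-9) = 5*(-⅑) = -5/9 ≈ -0.55556)
b = 88/45 (b = 8*(⅘ - 5/9) = 8*(11/45) = 88/45 ≈ 1.9556)
-b = -1*88/45 = -88/45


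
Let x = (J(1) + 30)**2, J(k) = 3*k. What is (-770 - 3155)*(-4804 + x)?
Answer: 14581375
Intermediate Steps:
x = 1089 (x = (3*1 + 30)**2 = (3 + 30)**2 = 33**2 = 1089)
(-770 - 3155)*(-4804 + x) = (-770 - 3155)*(-4804 + 1089) = -3925*(-3715) = 14581375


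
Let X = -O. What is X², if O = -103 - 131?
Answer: 54756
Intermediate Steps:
O = -234
X = 234 (X = -1*(-234) = 234)
X² = 234² = 54756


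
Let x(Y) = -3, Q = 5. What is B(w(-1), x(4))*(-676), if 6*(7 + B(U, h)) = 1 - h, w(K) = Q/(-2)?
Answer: 12844/3 ≈ 4281.3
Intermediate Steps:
w(K) = -5/2 (w(K) = 5/(-2) = 5*(-½) = -5/2)
B(U, h) = -41/6 - h/6 (B(U, h) = -7 + (1 - h)/6 = -7 + (⅙ - h/6) = -41/6 - h/6)
B(w(-1), x(4))*(-676) = (-41/6 - ⅙*(-3))*(-676) = (-41/6 + ½)*(-676) = -19/3*(-676) = 12844/3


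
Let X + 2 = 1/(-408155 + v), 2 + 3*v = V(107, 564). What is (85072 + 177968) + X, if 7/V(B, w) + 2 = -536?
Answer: 57759922847000/219587751 ≈ 2.6304e+5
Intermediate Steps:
V(B, w) = -7/538 (V(B, w) = 7/(-2 - 536) = 7/(-538) = 7*(-1/538) = -7/538)
v = -361/538 (v = -⅔ + (⅓)*(-7/538) = -⅔ - 7/1614 = -361/538 ≈ -0.67100)
X = -439176040/219587751 (X = -2 + 1/(-408155 - 361/538) = -2 + 1/(-219587751/538) = -2 - 538/219587751 = -439176040/219587751 ≈ -2.0000)
(85072 + 177968) + X = (85072 + 177968) - 439176040/219587751 = 263040 - 439176040/219587751 = 57759922847000/219587751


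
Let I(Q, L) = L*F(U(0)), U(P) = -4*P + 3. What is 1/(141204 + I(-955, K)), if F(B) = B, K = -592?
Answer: 1/139428 ≈ 7.1722e-6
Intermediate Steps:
U(P) = 3 - 4*P
I(Q, L) = 3*L (I(Q, L) = L*(3 - 4*0) = L*(3 + 0) = L*3 = 3*L)
1/(141204 + I(-955, K)) = 1/(141204 + 3*(-592)) = 1/(141204 - 1776) = 1/139428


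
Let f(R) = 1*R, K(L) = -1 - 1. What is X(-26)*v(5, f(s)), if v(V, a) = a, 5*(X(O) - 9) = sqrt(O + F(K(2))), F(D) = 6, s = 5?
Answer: 45 + 2*I*sqrt(5) ≈ 45.0 + 4.4721*I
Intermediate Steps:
K(L) = -2
f(R) = R
X(O) = 9 + sqrt(6 + O)/5 (X(O) = 9 + sqrt(O + 6)/5 = 9 + sqrt(6 + O)/5)
X(-26)*v(5, f(s)) = (9 + sqrt(6 - 26)/5)*5 = (9 + sqrt(-20)/5)*5 = (9 + (2*I*sqrt(5))/5)*5 = (9 + 2*I*sqrt(5)/5)*5 = 45 + 2*I*sqrt(5)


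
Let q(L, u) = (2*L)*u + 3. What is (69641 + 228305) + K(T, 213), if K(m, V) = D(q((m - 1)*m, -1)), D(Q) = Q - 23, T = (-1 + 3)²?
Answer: 297902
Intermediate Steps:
T = 4 (T = 2² = 4)
q(L, u) = 3 + 2*L*u (q(L, u) = 2*L*u + 3 = 3 + 2*L*u)
D(Q) = -23 + Q
K(m, V) = -20 - 2*m*(-1 + m) (K(m, V) = -23 + (3 + 2*((m - 1)*m)*(-1)) = -23 + (3 + 2*((-1 + m)*m)*(-1)) = -23 + (3 + 2*(m*(-1 + m))*(-1)) = -23 + (3 - 2*m*(-1 + m)) = -20 - 2*m*(-1 + m))
(69641 + 228305) + K(T, 213) = (69641 + 228305) + (-20 - 2*4² + 2*4) = 297946 + (-20 - 2*16 + 8) = 297946 + (-20 - 32 + 8) = 297946 - 44 = 297902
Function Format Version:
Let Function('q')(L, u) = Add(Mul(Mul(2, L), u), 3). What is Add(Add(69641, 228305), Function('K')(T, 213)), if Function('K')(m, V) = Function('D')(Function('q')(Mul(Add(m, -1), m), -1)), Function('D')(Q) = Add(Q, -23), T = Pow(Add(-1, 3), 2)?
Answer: 297902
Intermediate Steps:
T = 4 (T = Pow(2, 2) = 4)
Function('q')(L, u) = Add(3, Mul(2, L, u)) (Function('q')(L, u) = Add(Mul(2, L, u), 3) = Add(3, Mul(2, L, u)))
Function('D')(Q) = Add(-23, Q)
Function('K')(m, V) = Add(-20, Mul(-2, m, Add(-1, m))) (Function('K')(m, V) = Add(-23, Add(3, Mul(2, Mul(Add(m, -1), m), -1))) = Add(-23, Add(3, Mul(2, Mul(Add(-1, m), m), -1))) = Add(-23, Add(3, Mul(2, Mul(m, Add(-1, m)), -1))) = Add(-23, Add(3, Mul(-2, m, Add(-1, m)))) = Add(-20, Mul(-2, m, Add(-1, m))))
Add(Add(69641, 228305), Function('K')(T, 213)) = Add(Add(69641, 228305), Add(-20, Mul(-2, Pow(4, 2)), Mul(2, 4))) = Add(297946, Add(-20, Mul(-2, 16), 8)) = Add(297946, Add(-20, -32, 8)) = Add(297946, -44) = 297902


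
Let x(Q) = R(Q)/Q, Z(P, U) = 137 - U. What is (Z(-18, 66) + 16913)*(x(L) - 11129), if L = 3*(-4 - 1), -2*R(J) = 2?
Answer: -2835207056/15 ≈ -1.8901e+8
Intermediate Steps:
R(J) = -1 (R(J) = -½*2 = -1)
L = -15 (L = 3*(-5) = -15)
x(Q) = -1/Q
(Z(-18, 66) + 16913)*(x(L) - 11129) = ((137 - 1*66) + 16913)*(-1/(-15) - 11129) = ((137 - 66) + 16913)*(-1*(-1/15) - 11129) = (71 + 16913)*(1/15 - 11129) = 16984*(-166934/15) = -2835207056/15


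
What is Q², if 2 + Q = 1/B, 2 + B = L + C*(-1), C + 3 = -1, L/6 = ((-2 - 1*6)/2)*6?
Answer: 81225/20164 ≈ 4.0282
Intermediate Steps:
L = -144 (L = 6*(((-2 - 1*6)/2)*6) = 6*(((-2 - 6)*(½))*6) = 6*(-8*½*6) = 6*(-4*6) = 6*(-24) = -144)
C = -4 (C = -3 - 1 = -4)
B = -142 (B = -2 + (-144 - 4*(-1)) = -2 + (-144 + 4) = -2 - 140 = -142)
Q = -285/142 (Q = -2 + 1/(-142) = -2 - 1/142 = -285/142 ≈ -2.0070)
Q² = (-285/142)² = 81225/20164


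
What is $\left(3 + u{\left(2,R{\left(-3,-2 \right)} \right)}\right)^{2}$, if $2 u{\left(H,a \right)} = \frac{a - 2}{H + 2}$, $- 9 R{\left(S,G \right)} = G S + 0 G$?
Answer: $\frac{64}{9} \approx 7.1111$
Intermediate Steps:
$R{\left(S,G \right)} = - \frac{G S}{9}$ ($R{\left(S,G \right)} = - \frac{G S + 0 G}{9} = - \frac{G S + 0}{9} = - \frac{G S}{9}$)
$u{\left(H,a \right)} = \frac{-2 + a}{2 \left(2 + H\right)}$ ($u{\left(H,a \right)} = \frac{\left(a - 2\right) \frac{1}{H + 2}}{2} = \frac{\left(-2 + a\right) \frac{1}{2 + H}}{2} = \frac{\frac{1}{2 + H} \left(-2 + a\right)}{2} = \frac{-2 + a}{2 \left(2 + H\right)}$)
$\left(3 + u{\left(2,R{\left(-3,-2 \right)} \right)}\right)^{2} = \left(3 + \frac{-2 - \left(- \frac{2}{9}\right) \left(-3\right)}{2 \left(2 + 2\right)}\right)^{2} = \left(3 + \frac{-2 - \frac{2}{3}}{2 \cdot 4}\right)^{2} = \left(3 + \frac{1}{2} \cdot \frac{1}{4} \left(- \frac{8}{3}\right)\right)^{2} = \left(3 - \frac{1}{3}\right)^{2} = \left(\frac{8}{3}\right)^{2} = \frac{64}{9}$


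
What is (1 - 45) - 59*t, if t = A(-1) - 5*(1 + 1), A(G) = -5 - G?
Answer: 782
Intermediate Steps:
t = -14 (t = (-5 - 1*(-1)) - 5*(1 + 1) = (-5 + 1) - 5*2 = -4 - 10 = -14)
(1 - 45) - 59*t = (1 - 45) - 59*(-14) = -44 + 826 = 782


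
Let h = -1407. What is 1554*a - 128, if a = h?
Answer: -2186606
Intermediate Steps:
a = -1407
1554*a - 128 = 1554*(-1407) - 128 = -2186478 - 128 = -2186606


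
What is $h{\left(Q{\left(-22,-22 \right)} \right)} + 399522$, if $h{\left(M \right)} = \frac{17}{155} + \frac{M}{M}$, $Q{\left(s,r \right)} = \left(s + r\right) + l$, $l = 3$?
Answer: $\frac{61926082}{155} \approx 3.9952 \cdot 10^{5}$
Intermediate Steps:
$Q{\left(s,r \right)} = 3 + r + s$ ($Q{\left(s,r \right)} = \left(s + r\right) + 3 = \left(r + s\right) + 3 = 3 + r + s$)
$h{\left(M \right)} = \frac{172}{155}$ ($h{\left(M \right)} = 17 \cdot \frac{1}{155} + 1 = \frac{17}{155} + 1 = \frac{172}{155}$)
$h{\left(Q{\left(-22,-22 \right)} \right)} + 399522 = \frac{172}{155} + 399522 = \frac{61926082}{155}$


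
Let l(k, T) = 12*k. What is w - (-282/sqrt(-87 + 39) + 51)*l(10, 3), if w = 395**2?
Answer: 149905 - 2820*I*sqrt(3) ≈ 1.4991e+5 - 4884.4*I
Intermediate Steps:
w = 156025
w - (-282/sqrt(-87 + 39) + 51)*l(10, 3) = 156025 - (-282/sqrt(-87 + 39) + 51)*12*10 = 156025 - (-282*(-I*sqrt(3)/12) + 51)*120 = 156025 - (-(-47)*I*sqrt(3)/2 + 51)*120 = 156025 - (47*I*sqrt(3)/2 + 51)*120 = 156025 - (51 + 47*I*sqrt(3)/2)*120 = 156025 - (6120 + 2820*I*sqrt(3)) = 156025 + (-6120 - 2820*I*sqrt(3)) = 149905 - 2820*I*sqrt(3)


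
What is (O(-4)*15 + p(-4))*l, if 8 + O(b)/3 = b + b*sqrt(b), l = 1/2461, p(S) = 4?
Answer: -536/2461 - 360*I/2461 ≈ -0.2178 - 0.14628*I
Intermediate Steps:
l = 1/2461 ≈ 0.00040634
O(b) = -24 + 3*b + 3*b**(3/2) (O(b) = -24 + 3*(b + b*sqrt(b)) = -24 + 3*(b + b**(3/2)) = -24 + (3*b + 3*b**(3/2)) = -24 + 3*b + 3*b**(3/2))
(O(-4)*15 + p(-4))*l = ((-24 + 3*(-4) + 3*(-4)**(3/2))*15 + 4)*(1/2461) = ((-24 - 12 + 3*(-8*I))*15 + 4)*(1/2461) = ((-24 - 12 - 24*I)*15 + 4)*(1/2461) = ((-36 - 24*I)*15 + 4)*(1/2461) = ((-540 - 360*I) + 4)*(1/2461) = (-536 - 360*I)*(1/2461) = -536/2461 - 360*I/2461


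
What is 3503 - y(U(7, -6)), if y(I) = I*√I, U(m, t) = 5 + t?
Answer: 3503 + I ≈ 3503.0 + 1.0*I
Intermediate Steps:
y(I) = I^(3/2)
3503 - y(U(7, -6)) = 3503 - (5 - 6)^(3/2) = 3503 - (-1)^(3/2) = 3503 - (-1)*I = 3503 + I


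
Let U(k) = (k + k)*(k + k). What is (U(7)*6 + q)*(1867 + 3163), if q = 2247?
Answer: 17217690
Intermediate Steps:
U(k) = 4*k**2 (U(k) = (2*k)*(2*k) = 4*k**2)
(U(7)*6 + q)*(1867 + 3163) = ((4*7**2)*6 + 2247)*(1867 + 3163) = ((4*49)*6 + 2247)*5030 = (196*6 + 2247)*5030 = (1176 + 2247)*5030 = 3423*5030 = 17217690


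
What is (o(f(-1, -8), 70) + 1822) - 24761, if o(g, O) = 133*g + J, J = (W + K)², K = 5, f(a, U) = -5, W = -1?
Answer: -23588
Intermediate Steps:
J = 16 (J = (-1 + 5)² = 4² = 16)
o(g, O) = 16 + 133*g (o(g, O) = 133*g + 16 = 16 + 133*g)
(o(f(-1, -8), 70) + 1822) - 24761 = ((16 + 133*(-5)) + 1822) - 24761 = ((16 - 665) + 1822) - 24761 = (-649 + 1822) - 24761 = 1173 - 24761 = -23588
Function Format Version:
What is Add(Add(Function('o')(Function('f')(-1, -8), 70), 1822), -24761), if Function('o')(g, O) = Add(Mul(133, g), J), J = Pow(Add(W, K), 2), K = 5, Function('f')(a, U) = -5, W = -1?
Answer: -23588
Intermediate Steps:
J = 16 (J = Pow(Add(-1, 5), 2) = Pow(4, 2) = 16)
Function('o')(g, O) = Add(16, Mul(133, g)) (Function('o')(g, O) = Add(Mul(133, g), 16) = Add(16, Mul(133, g)))
Add(Add(Function('o')(Function('f')(-1, -8), 70), 1822), -24761) = Add(Add(Add(16, Mul(133, -5)), 1822), -24761) = Add(Add(Add(16, -665), 1822), -24761) = Add(Add(-649, 1822), -24761) = Add(1173, -24761) = -23588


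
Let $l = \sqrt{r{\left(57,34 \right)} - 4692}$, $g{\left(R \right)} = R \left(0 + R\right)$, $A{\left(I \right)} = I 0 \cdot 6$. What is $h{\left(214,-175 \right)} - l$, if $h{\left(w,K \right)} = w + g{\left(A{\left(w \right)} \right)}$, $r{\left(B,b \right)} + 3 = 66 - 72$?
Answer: $214 - i \sqrt{4701} \approx 214.0 - 68.564 i$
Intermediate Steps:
$A{\left(I \right)} = 0$ ($A{\left(I \right)} = 0 \cdot 6 = 0$)
$r{\left(B,b \right)} = -9$ ($r{\left(B,b \right)} = -3 + \left(66 - 72\right) = -3 - 6 = -9$)
$g{\left(R \right)} = R^{2}$ ($g{\left(R \right)} = R R = R^{2}$)
$h{\left(w,K \right)} = w$ ($h{\left(w,K \right)} = w + 0^{2} = w + 0 = w$)
$l = i \sqrt{4701}$ ($l = \sqrt{-9 - 4692} = \sqrt{-4701} = i \sqrt{4701} \approx 68.564 i$)
$h{\left(214,-175 \right)} - l = 214 - i \sqrt{4701}$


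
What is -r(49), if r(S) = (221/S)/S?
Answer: -221/2401 ≈ -0.092045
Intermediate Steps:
r(S) = 221/S²
-r(49) = -221/49² = -221/2401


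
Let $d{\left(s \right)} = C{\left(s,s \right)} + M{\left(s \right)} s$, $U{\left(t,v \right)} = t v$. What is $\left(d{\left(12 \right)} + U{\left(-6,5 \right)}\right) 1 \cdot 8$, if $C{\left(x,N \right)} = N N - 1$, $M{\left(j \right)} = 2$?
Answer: $1096$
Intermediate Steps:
$C{\left(x,N \right)} = -1 + N^{2}$ ($C{\left(x,N \right)} = N^{2} - 1 = -1 + N^{2}$)
$d{\left(s \right)} = -1 + s^{2} + 2 s$ ($d{\left(s \right)} = \left(-1 + s^{2}\right) + 2 s = -1 + s^{2} + 2 s$)
$\left(d{\left(12 \right)} + U{\left(-6,5 \right)}\right) 1 \cdot 8 = \left(\left(-1 + 12^{2} + 2 \cdot 12\right) - 30\right) 1 \cdot 8 = \left(\left(-1 + 144 + 24\right) - 30\right) 8 = \left(167 - 30\right) 8 = 137 \cdot 8 = 1096$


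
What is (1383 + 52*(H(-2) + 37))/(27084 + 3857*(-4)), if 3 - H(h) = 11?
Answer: 2891/11656 ≈ 0.24803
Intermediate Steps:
H(h) = -8 (H(h) = 3 - 1*11 = 3 - 11 = -8)
(1383 + 52*(H(-2) + 37))/(27084 + 3857*(-4)) = (1383 + 52*(-8 + 37))/(27084 + 3857*(-4)) = (1383 + 52*29)/(27084 - 15428) = (1383 + 1508)/11656 = 2891*(1/11656) = 2891/11656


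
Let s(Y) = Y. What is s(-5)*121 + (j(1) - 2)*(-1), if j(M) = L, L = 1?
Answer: -604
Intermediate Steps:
j(M) = 1
s(-5)*121 + (j(1) - 2)*(-1) = -5*121 + (1 - 2)*(-1) = -605 - 1*(-1) = -605 + 1 = -604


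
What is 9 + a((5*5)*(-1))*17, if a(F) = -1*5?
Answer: -76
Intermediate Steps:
a(F) = -5
9 + a((5*5)*(-1))*17 = 9 - 5*17 = 9 - 85 = -76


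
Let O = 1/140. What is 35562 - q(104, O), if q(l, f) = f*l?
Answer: 1244644/35 ≈ 35561.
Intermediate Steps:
O = 1/140 ≈ 0.0071429
35562 - q(104, O) = 35562 - 104/140 = 35562 - 1*26/35 = 35562 - 26/35 = 1244644/35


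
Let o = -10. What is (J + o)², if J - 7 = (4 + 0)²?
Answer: 169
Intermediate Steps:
J = 23 (J = 7 + (4 + 0)² = 7 + 4² = 7 + 16 = 23)
(J + o)² = (23 - 10)² = 13² = 169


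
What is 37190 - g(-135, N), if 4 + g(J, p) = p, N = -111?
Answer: 37305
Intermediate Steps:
g(J, p) = -4 + p
37190 - g(-135, N) = 37190 - (-4 - 111) = 37190 - 1*(-115) = 37190 + 115 = 37305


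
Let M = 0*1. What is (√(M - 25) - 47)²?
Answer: 2184 - 470*I ≈ 2184.0 - 470.0*I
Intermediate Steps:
M = 0
(√(M - 25) - 47)² = (√(0 - 25) - 47)² = (√(-25) - 47)² = (5*I - 47)² = (-47 + 5*I)²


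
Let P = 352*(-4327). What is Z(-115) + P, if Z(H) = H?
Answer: -1523219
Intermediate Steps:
P = -1523104
Z(-115) + P = -115 - 1523104 = -1523219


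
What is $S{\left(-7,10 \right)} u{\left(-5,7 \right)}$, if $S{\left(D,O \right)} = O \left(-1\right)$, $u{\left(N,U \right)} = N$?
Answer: $50$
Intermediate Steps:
$S{\left(D,O \right)} = - O$
$S{\left(-7,10 \right)} u{\left(-5,7 \right)} = \left(-1\right) 10 \left(-5\right) = \left(-10\right) \left(-5\right) = 50$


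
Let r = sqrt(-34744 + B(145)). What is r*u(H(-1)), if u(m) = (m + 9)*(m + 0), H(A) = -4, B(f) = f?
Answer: -20*I*sqrt(34599) ≈ -3720.2*I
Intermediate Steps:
u(m) = m*(9 + m) (u(m) = (9 + m)*m = m*(9 + m))
r = I*sqrt(34599) (r = sqrt(-34744 + 145) = sqrt(-34599) = I*sqrt(34599) ≈ 186.01*I)
r*u(H(-1)) = (I*sqrt(34599))*(-4*(9 - 4)) = (I*sqrt(34599))*(-4*5) = (I*sqrt(34599))*(-20) = -20*I*sqrt(34599)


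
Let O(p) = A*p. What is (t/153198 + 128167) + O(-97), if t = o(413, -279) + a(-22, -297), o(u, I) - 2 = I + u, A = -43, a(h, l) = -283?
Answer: 6757972259/51066 ≈ 1.3234e+5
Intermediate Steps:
o(u, I) = 2 + I + u (o(u, I) = 2 + (I + u) = 2 + I + u)
O(p) = -43*p
t = -147 (t = (2 - 279 + 413) - 283 = 136 - 283 = -147)
(t/153198 + 128167) + O(-97) = (-147/153198 + 128167) - 43*(-97) = (-147*1/153198 + 128167) + 4171 = (-49/51066 + 128167) + 4171 = 6544975973/51066 + 4171 = 6757972259/51066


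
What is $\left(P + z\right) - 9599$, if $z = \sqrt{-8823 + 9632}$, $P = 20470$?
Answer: $10871 + \sqrt{809} \approx 10899.0$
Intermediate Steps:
$z = \sqrt{809} \approx 28.443$
$\left(P + z\right) - 9599 = \left(20470 + \sqrt{809}\right) - 9599 = 10871 + \sqrt{809}$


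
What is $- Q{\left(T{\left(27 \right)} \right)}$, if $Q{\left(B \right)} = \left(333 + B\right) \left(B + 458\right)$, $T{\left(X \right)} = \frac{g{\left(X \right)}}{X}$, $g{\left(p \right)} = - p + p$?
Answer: $-152514$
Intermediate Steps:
$g{\left(p \right)} = 0$
$T{\left(X \right)} = 0$ ($T{\left(X \right)} = \frac{0}{X} = 0$)
$Q{\left(B \right)} = \left(333 + B\right) \left(458 + B\right)$
$- Q{\left(T{\left(27 \right)} \right)} = - (152514 + 0^{2} + 791 \cdot 0) = - (152514 + 0 + 0) = \left(-1\right) 152514 = -152514$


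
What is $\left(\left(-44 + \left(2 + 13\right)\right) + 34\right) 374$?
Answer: $1870$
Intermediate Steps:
$\left(\left(-44 + \left(2 + 13\right)\right) + 34\right) 374 = \left(\left(-44 + 15\right) + 34\right) 374 = \left(-29 + 34\right) 374 = 5 \cdot 374 = 1870$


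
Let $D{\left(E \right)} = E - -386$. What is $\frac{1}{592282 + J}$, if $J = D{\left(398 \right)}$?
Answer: $\frac{1}{593066} \approx 1.6862 \cdot 10^{-6}$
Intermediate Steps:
$D{\left(E \right)} = 386 + E$ ($D{\left(E \right)} = E + 386 = 386 + E$)
$J = 784$ ($J = 386 + 398 = 784$)
$\frac{1}{592282 + J} = \frac{1}{592282 + 784} = \frac{1}{593066}$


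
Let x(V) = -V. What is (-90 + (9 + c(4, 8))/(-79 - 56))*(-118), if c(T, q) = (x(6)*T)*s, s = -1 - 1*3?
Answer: 96406/9 ≈ 10712.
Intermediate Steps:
s = -4 (s = -1 - 3 = -4)
c(T, q) = 24*T (c(T, q) = ((-1*6)*T)*(-4) = -6*T*(-4) = 24*T)
(-90 + (9 + c(4, 8))/(-79 - 56))*(-118) = (-90 + (9 + 24*4)/(-79 - 56))*(-118) = (-90 + (9 + 96)/(-135))*(-118) = (-90 + 105*(-1/135))*(-118) = (-90 - 7/9)*(-118) = -817/9*(-118) = 96406/9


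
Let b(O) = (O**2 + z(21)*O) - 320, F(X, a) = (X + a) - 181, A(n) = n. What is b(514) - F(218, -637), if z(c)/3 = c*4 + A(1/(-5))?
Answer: 1968478/5 ≈ 3.9370e+5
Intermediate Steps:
z(c) = -3/5 + 12*c (z(c) = 3*(c*4 + 1/(-5)) = 3*(4*c - 1/5) = 3*(-1/5 + 4*c) = -3/5 + 12*c)
F(X, a) = -181 + X + a
b(O) = -320 + O**2 + 1257*O/5 (b(O) = (O**2 + (-3/5 + 12*21)*O) - 320 = (O**2 + (-3/5 + 252)*O) - 320 = (O**2 + 1257*O/5) - 320 = -320 + O**2 + 1257*O/5)
b(514) - F(218, -637) = (-320 + 514**2 + (1257/5)*514) - (-181 + 218 - 637) = (-320 + 264196 + 646098/5) - 1*(-600) = 1965478/5 + 600 = 1968478/5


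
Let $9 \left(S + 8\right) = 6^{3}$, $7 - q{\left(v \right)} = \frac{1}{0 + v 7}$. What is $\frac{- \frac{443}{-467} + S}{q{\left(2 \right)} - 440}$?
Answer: $- \frac{110810}{2831421} \approx -0.039136$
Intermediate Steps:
$q{\left(v \right)} = 7 - \frac{1}{7 v}$ ($q{\left(v \right)} = 7 - \frac{1}{0 + v 7} = 7 - \frac{1}{0 + 7 v} = 7 - \frac{1}{7 v}$)
$S = 16$ ($S = -8 + \frac{6^{3}}{9} = -8 + \frac{1}{9} \cdot 216 = -8 + 24 = 16$)
$\frac{- \frac{443}{-467} + S}{q{\left(2 \right)} - 440} = \frac{- \frac{443}{-467} + 16}{\left(7 - \frac{1}{7 \cdot 2}\right) - 440} = \frac{\left(-443\right) \left(- \frac{1}{467}\right) + 16}{\left(7 - \frac{1}{14}\right) - 440} = \frac{\frac{443}{467} + 16}{\left(7 - \frac{1}{14}\right) - 440} = \frac{7915}{467 \left(\frac{97}{14} - 440\right)} = \frac{7915}{467 \left(- \frac{6063}{14}\right)} = \frac{7915}{467} \left(- \frac{14}{6063}\right) = - \frac{110810}{2831421}$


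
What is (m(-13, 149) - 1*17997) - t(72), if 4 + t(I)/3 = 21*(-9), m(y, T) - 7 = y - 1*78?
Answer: -17502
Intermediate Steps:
m(y, T) = -71 + y (m(y, T) = 7 + (y - 1*78) = 7 + (y - 78) = 7 + (-78 + y) = -71 + y)
t(I) = -579 (t(I) = -12 + 3*(21*(-9)) = -12 + 3*(-189) = -12 - 567 = -579)
(m(-13, 149) - 1*17997) - t(72) = ((-71 - 13) - 1*17997) - 1*(-579) = (-84 - 17997) + 579 = -18081 + 579 = -17502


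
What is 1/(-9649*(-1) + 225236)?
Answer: 1/234885 ≈ 4.2574e-6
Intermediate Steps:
1/(-9649*(-1) + 225236) = 1/(9649 + 225236) = 1/234885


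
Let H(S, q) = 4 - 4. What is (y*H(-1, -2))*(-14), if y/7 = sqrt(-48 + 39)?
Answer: 0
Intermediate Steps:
H(S, q) = 0
y = 21*I (y = 7*sqrt(-48 + 39) = 7*sqrt(-9) = 7*(3*I) = 21*I ≈ 21.0*I)
(y*H(-1, -2))*(-14) = ((21*I)*0)*(-14) = 0*(-14) = 0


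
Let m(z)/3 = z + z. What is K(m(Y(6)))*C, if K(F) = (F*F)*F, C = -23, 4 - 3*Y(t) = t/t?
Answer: -4968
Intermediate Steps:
Y(t) = 1 (Y(t) = 4/3 - t/(3*t) = 4/3 - 1/3*1 = 4/3 - 1/3 = 1)
m(z) = 6*z (m(z) = 3*(z + z) = 3*(2*z) = 6*z)
K(F) = F**3 (K(F) = F**2*F = F**3)
K(m(Y(6)))*C = (6*1)**3*(-23) = 6**3*(-23) = 216*(-23) = -4968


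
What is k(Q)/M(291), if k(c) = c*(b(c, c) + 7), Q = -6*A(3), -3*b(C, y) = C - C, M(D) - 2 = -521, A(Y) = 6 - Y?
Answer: 42/173 ≈ 0.24277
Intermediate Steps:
M(D) = -519 (M(D) = 2 - 521 = -519)
b(C, y) = 0 (b(C, y) = -(C - C)/3 = -⅓*0 = 0)
Q = -18 (Q = -6*(6 - 1*3) = -6*(6 - 3) = -6*3 = -18)
k(c) = 7*c (k(c) = c*(0 + 7) = c*7 = 7*c)
k(Q)/M(291) = (7*(-18))/(-519) = -126*(-1/519) = 42/173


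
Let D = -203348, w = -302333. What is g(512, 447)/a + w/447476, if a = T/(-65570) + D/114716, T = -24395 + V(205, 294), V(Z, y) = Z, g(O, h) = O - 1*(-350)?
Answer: -18153642166185525/29529356050252 ≈ -614.77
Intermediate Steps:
g(O, h) = 350 + O (g(O, h) = O + 350 = 350 + O)
T = -24190 (T = -24395 + 205 = -24190)
a = -263963708/188048203 (a = -24190/(-65570) - 203348/114716 = -24190*(-1/65570) - 203348*1/114716 = 2419/6557 - 50837/28679 = -263963708/188048203 ≈ -1.4037)
g(512, 447)/a + w/447476 = (350 + 512)/(-263963708/188048203) - 302333/447476 = 862*(-188048203/263963708) - 302333*1/447476 = -81048775493/131981854 - 302333/447476 = -18153642166185525/29529356050252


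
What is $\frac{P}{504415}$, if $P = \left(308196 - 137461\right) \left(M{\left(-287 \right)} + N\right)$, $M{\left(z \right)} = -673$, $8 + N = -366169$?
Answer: $- \frac{12526826950}{100883} \approx -1.2417 \cdot 10^{5}$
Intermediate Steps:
$N = -366177$ ($N = -8 - 366169 = -366177$)
$P = -62634134750$ ($P = \left(308196 - 137461\right) \left(-673 - 366177\right) = 170735 \left(-366850\right) = -62634134750$)
$\frac{P}{504415} = - \frac{62634134750}{504415} = \left(-62634134750\right) \frac{1}{504415} = - \frac{12526826950}{100883}$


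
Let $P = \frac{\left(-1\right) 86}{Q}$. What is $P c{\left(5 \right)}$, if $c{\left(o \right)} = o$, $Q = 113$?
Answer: $- \frac{430}{113} \approx -3.8053$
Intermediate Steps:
$P = - \frac{86}{113}$ ($P = \frac{\left(-1\right) 86}{113} = \left(-86\right) \frac{1}{113} = - \frac{86}{113} \approx -0.76106$)
$P c{\left(5 \right)} = \left(- \frac{86}{113}\right) 5 = - \frac{430}{113}$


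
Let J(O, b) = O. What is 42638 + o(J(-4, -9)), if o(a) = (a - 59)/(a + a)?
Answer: 341167/8 ≈ 42646.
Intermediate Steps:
o(a) = (-59 + a)/(2*a) (o(a) = (-59 + a)/((2*a)) = (-59 + a)*(1/(2*a)) = (-59 + a)/(2*a))
42638 + o(J(-4, -9)) = 42638 + (½)*(-59 - 4)/(-4) = 42638 + (½)*(-¼)*(-63) = 42638 + 63/8 = 341167/8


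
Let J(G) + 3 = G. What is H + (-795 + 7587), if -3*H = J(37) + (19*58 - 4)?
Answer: 19244/3 ≈ 6414.7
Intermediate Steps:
J(G) = -3 + G
H = -1132/3 (H = -((-3 + 37) + (19*58 - 4))/3 = -(34 + (1102 - 4))/3 = -(34 + 1098)/3 = -1/3*1132 = -1132/3 ≈ -377.33)
H + (-795 + 7587) = -1132/3 + (-795 + 7587) = -1132/3 + 6792 = 19244/3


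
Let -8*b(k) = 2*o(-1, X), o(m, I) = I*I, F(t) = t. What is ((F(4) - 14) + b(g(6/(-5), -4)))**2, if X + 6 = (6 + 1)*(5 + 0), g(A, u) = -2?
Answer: 776161/16 ≈ 48510.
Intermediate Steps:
X = 29 (X = -6 + (6 + 1)*(5 + 0) = -6 + 7*5 = -6 + 35 = 29)
o(m, I) = I**2
b(k) = -841/4 (b(k) = -29**2/4 = -841/4)
((F(4) - 14) + b(g(6/(-5), -4)))**2 = ((4 - 14) - 841/4)**2 = (-10 - 841/4)**2 = (-881/4)**2 = 776161/16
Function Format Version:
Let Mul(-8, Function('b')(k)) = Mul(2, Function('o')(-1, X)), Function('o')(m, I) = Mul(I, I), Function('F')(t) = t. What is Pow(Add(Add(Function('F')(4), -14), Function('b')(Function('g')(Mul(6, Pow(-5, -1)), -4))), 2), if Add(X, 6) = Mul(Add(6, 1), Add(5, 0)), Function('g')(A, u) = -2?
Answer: Rational(776161, 16) ≈ 48510.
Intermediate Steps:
X = 29 (X = Add(-6, Mul(Add(6, 1), Add(5, 0))) = Add(-6, Mul(7, 5)) = Add(-6, 35) = 29)
Function('o')(m, I) = Pow(I, 2)
Function('b')(k) = Rational(-841, 4) (Function('b')(k) = Mul(Rational(-1, 8), Mul(2, Pow(29, 2))) = Mul(Rational(-1, 8), Mul(2, 841)) = Mul(Rational(-1, 8), 1682) = Rational(-841, 4))
Pow(Add(Add(Function('F')(4), -14), Function('b')(Function('g')(Mul(6, Pow(-5, -1)), -4))), 2) = Pow(Add(Add(4, -14), Rational(-841, 4)), 2) = Pow(Add(-10, Rational(-841, 4)), 2) = Pow(Rational(-881, 4), 2) = Rational(776161, 16)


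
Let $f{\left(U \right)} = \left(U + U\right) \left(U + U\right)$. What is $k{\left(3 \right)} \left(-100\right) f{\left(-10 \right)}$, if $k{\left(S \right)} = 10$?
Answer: $-400000$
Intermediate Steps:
$f{\left(U \right)} = 4 U^{2}$ ($f{\left(U \right)} = 2 U 2 U = 4 U^{2}$)
$k{\left(3 \right)} \left(-100\right) f{\left(-10 \right)} = 10 \left(-100\right) 4 \left(-10\right)^{2} = - 1000 \cdot 4 \cdot 100 = \left(-1000\right) 400 = -400000$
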